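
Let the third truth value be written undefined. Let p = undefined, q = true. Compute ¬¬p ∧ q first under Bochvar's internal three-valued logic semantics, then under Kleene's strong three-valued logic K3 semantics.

undefined; undefined

In Bochvar's internal three-valued logic: ¬p = ¬undefined = undefined
¬¬p = ¬undefined = undefined
¬¬p ∧ q = undefined ∧ true = undefined
In Kleene's strong three-valued logic K3: ¬p = ¬undefined = undefined
¬¬p = ¬undefined = undefined
¬¬p ∧ q = undefined ∧ true = undefined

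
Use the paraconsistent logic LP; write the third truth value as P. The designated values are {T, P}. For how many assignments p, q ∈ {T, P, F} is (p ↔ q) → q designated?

Of the 9 assignments, 8 give a value in {T, P}.

8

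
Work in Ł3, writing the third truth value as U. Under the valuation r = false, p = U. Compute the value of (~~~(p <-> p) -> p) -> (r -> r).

p <-> p = U <-> U = true  [1 − |½−½|]
~(p <-> p) = ~true = false
~~(p <-> p) = ~false = true
~~~(p <-> p) = ~true = false
~~~(p <-> p) -> p = false -> U = true
r -> r = false -> false = true
(~~~(p <-> p) -> p) -> (r -> r) = true -> true = true

true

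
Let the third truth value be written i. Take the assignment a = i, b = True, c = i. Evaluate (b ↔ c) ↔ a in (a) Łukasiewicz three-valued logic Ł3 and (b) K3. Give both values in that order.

In Łukasiewicz three-valued logic Ł3: b ↔ c = True ↔ i = i  [1 − |1−½|]
(b ↔ c) ↔ a = i ↔ i = True
In K3: b ↔ c = True ↔ i = i
(b ↔ c) ↔ a = i ↔ i = i
They differ because Łukasiewicz three-valued logic Ł3 and K3 treat i differently under implication.

True; i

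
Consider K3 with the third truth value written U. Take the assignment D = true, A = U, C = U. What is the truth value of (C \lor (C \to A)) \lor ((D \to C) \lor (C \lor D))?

C \to A = U \to U = U
C \lor (C \to A) = U \lor U = U
D \to C = true \to U = U
C \lor D = U \lor true = true
(D \to C) \lor (C \lor D) = U \lor true = true
(C \lor (C \to A)) \lor ((D \to C) \lor (C \lor D)) = U \lor true = true

true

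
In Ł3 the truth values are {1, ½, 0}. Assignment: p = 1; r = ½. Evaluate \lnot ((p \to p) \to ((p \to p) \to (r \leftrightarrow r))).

p \to p = 1 \to 1 = 1
p \to p = 1 \to 1 = 1
r \leftrightarrow r = ½ \leftrightarrow ½ = 1
(p \to p) \to (r \leftrightarrow r) = 1 \to 1 = 1
(p \to p) \to ((p \to p) \to (r \leftrightarrow r)) = 1 \to 1 = 1
\lnot ((p \to p) \to ((p \to p) \to (r \leftrightarrow r))) = \lnot 1 = 0

0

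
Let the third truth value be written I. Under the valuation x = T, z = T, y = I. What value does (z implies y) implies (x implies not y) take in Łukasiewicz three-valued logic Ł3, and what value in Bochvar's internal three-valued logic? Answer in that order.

T; I

In Łukasiewicz three-valued logic Ł3: z implies y = T implies I = I  [min(1, 1−1+½)]
not y = not I = I
x implies not y = T implies I = I
(z implies y) implies (x implies not y) = I implies I = T
In Bochvar's internal three-valued logic: z implies y = T implies I = I  [any arg is the third value ⇒ result is the third value]
not y = not I = I
x implies not y = T implies I = I
(z implies y) implies (x implies not y) = I implies I = I
They differ because Łukasiewicz three-valued logic Ł3 and Bochvar's internal three-valued logic treat I differently under the binary connectives.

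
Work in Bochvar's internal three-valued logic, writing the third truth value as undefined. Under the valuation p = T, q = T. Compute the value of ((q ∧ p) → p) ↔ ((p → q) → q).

q ∧ p = T ∧ T = T
(q ∧ p) → p = T → T = T
p → q = T → T = T
(p → q) → q = T → T = T
((q ∧ p) → p) ↔ ((p → q) → q) = T ↔ T = T

T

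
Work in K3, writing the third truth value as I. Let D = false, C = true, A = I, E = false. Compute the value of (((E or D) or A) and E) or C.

true

E or D = false or false = false
(E or D) or A = false or I = I
((E or D) or A) and E = I and false = false
(((E or D) or A) and E) or C = false or true = true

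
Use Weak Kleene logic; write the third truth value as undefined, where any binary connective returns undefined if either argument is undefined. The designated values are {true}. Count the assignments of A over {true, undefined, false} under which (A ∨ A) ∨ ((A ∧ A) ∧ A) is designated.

A=true: true ✓
A=undefined: undefined ·
A=false: false ·

1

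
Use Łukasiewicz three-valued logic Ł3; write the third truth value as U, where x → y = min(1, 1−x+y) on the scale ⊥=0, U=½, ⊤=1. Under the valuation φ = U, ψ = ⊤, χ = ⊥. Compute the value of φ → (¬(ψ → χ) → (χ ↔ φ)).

ψ → χ = ⊤ → ⊥ = ⊥
¬(ψ → χ) = ¬⊥ = ⊤
χ ↔ φ = ⊥ ↔ U = U  [1 − |0−½|]
¬(ψ → χ) → (χ ↔ φ) = ⊤ → U = U
φ → (¬(ψ → χ) → (χ ↔ φ)) = U → U = ⊤

⊤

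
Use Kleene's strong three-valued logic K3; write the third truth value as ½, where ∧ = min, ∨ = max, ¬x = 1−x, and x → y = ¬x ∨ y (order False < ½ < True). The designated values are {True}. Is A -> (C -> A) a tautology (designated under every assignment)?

Countermodel: A=½, C=True gives ½, which is not designated.

No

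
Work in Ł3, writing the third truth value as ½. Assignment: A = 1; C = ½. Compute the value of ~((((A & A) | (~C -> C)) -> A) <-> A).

0

A & A = 1 & 1 = 1
~C = ~½ = ½
~C -> C = ½ -> ½ = 1  [min(1, 1−½+½)]
(A & A) | (~C -> C) = 1 | 1 = 1
((A & A) | (~C -> C)) -> A = 1 -> 1 = 1
(((A & A) | (~C -> C)) -> A) <-> A = 1 <-> 1 = 1
~((((A & A) | (~C -> C)) -> A) <-> A) = ~1 = 0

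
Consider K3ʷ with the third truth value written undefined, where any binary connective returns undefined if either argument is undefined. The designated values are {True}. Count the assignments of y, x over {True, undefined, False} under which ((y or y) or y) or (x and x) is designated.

Designated under: (y=True, x=True); (y=True, x=False); (y=False, x=True).

3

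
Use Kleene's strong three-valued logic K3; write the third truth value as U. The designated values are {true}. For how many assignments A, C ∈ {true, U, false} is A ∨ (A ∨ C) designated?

Of the 9 assignments, 5 give a value in {true}.

5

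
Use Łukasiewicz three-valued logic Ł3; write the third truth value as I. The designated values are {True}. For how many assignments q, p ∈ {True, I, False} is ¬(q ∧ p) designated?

5

Of the 9 assignments, 5 give a value in {True}.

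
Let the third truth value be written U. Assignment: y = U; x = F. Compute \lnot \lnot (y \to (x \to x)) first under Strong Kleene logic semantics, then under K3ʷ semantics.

T; U

In Strong Kleene logic: x \to x = F \to F = T
y \to (x \to x) = U \to T = T
\lnot (y \to (x \to x)) = \lnot T = F
\lnot \lnot (y \to (x \to x)) = \lnot F = T
In K3ʷ: x \to x = F \to F = T
y \to (x \to x) = U \to T = U  [any arg is the third value ⇒ result is the third value]
\lnot (y \to (x \to x)) = \lnot U = U
\lnot \lnot (y \to (x \to x)) = \lnot U = U
They differ because Strong Kleene logic and K3ʷ treat U differently under the binary connectives.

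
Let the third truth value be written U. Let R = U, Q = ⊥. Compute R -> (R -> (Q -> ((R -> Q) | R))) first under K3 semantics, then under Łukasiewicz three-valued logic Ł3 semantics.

⊤; ⊤

In K3: R -> Q = U -> ⊥ = U  [~U | ⊥]
(R -> Q) | R = U | U = U
Q -> ((R -> Q) | R) = ⊥ -> U = ⊤
R -> (Q -> ((R -> Q) | R)) = U -> ⊤ = ⊤
R -> (R -> (Q -> ((R -> Q) | R))) = U -> ⊤ = ⊤
In Łukasiewicz three-valued logic Ł3: R -> Q = U -> ⊥ = U  [min(1, 1−½+0)]
(R -> Q) | R = U | U = U
Q -> ((R -> Q) | R) = ⊥ -> U = ⊤
R -> (Q -> ((R -> Q) | R)) = U -> ⊤ = ⊤
R -> (R -> (Q -> ((R -> Q) | R))) = U -> ⊤ = ⊤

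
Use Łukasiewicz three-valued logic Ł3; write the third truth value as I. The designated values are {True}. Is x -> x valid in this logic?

Every assignment of x over {True, I, False} gives a value in {True}.
In particular, with x=I: x -> x = True.

Yes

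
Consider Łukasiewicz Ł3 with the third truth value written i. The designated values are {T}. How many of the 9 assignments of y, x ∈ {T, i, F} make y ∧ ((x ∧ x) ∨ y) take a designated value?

Designated under: (y=T, x=T); (y=T, x=i); (y=T, x=F).

3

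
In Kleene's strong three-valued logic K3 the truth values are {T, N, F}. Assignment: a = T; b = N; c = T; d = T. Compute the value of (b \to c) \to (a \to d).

b \to c = N \to T = T  [\lnot N \lor T]
a \to d = T \to T = T
(b \to c) \to (a \to d) = T \to T = T

T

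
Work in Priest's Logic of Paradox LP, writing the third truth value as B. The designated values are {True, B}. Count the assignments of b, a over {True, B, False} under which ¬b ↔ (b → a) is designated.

Of the 9 assignments, 8 give a value in {True, B}.

8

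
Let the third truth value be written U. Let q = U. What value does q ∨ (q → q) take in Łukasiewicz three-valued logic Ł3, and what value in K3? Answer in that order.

In Łukasiewicz three-valued logic Ł3: q → q = U → U = True
q ∨ (q → q) = U ∨ True = True
In K3: q → q = U → U = U
q ∨ (q → q) = U ∨ U = U
They differ because Łukasiewicz three-valued logic Ł3 and K3 treat U differently under implication.

True; U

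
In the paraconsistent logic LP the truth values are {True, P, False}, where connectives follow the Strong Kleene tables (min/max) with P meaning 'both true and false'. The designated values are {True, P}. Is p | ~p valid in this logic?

Every assignment of p over {True, P, False} gives a value in {True, P}.
In particular, with p=P: p | ~p = P.

Yes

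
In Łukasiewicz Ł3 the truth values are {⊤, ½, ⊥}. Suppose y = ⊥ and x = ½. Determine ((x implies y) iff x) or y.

⊤

x implies y = ½ implies ⊥ = ½  [min(1, 1−½+0)]
(x implies y) iff x = ½ iff ½ = ⊤
((x implies y) iff x) or y = ⊤ or ⊥ = ⊤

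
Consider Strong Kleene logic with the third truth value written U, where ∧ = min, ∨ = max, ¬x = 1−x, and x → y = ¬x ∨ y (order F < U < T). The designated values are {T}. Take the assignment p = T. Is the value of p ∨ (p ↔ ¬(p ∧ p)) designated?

p ∧ p = T ∧ T = T
¬(p ∧ p) = ¬T = F
p ↔ ¬(p ∧ p) = T ↔ F = F
p ∨ (p ↔ ¬(p ∧ p)) = T ∨ F = T
T ∈ {T}.

Yes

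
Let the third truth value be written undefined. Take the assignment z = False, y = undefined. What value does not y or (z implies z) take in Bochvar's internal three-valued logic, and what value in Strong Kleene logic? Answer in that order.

In Bochvar's internal three-valued logic: not y = not undefined = undefined
z implies z = False implies False = True
not y or (z implies z) = undefined or True = undefined
In Strong Kleene logic: not y = not undefined = undefined
z implies z = False implies False = True
not y or (z implies z) = undefined or True = True
They differ because Bochvar's internal three-valued logic and Strong Kleene logic treat undefined differently under the binary connectives.

undefined; True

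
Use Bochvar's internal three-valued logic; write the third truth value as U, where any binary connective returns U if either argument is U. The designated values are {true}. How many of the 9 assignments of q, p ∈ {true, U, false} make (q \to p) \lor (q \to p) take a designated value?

3

Designated under: (q=true, p=true); (q=false, p=true); (q=false, p=false).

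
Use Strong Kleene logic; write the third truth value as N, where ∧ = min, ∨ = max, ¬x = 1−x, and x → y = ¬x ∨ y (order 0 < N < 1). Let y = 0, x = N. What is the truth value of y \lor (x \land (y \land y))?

0

y \land y = 0 \land 0 = 0
x \land (y \land y) = N \land 0 = 0
y \lor (x \land (y \land y)) = 0 \lor 0 = 0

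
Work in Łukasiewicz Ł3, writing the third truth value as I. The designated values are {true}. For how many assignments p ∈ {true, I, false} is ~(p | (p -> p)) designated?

0

p=true: false ·
p=I: false ·
p=false: false ·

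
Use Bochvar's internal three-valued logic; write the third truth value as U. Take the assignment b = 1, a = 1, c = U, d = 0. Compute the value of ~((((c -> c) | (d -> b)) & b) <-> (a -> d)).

U

c -> c = U -> U = U  [any arg is the third value ⇒ result is the third value]
d -> b = 0 -> 1 = 1
(c -> c) | (d -> b) = U | 1 = U
((c -> c) | (d -> b)) & b = U & 1 = U
a -> d = 1 -> 0 = 0
(((c -> c) | (d -> b)) & b) <-> (a -> d) = U <-> 0 = U
~((((c -> c) | (d -> b)) & b) <-> (a -> d)) = ~U = U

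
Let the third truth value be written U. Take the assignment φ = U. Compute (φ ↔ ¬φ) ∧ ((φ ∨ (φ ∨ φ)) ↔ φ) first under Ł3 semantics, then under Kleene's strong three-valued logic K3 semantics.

In Ł3: ¬φ = ¬U = U
φ ↔ ¬φ = U ↔ U = True  [1 − |½−½|]
φ ∨ φ = U ∨ U = U
φ ∨ (φ ∨ φ) = U ∨ U = U
(φ ∨ (φ ∨ φ)) ↔ φ = U ↔ U = True
(φ ↔ ¬φ) ∧ ((φ ∨ (φ ∨ φ)) ↔ φ) = True ∧ True = True
In Kleene's strong three-valued logic K3: ¬φ = ¬U = U
φ ↔ ¬φ = U ↔ U = U
φ ∨ φ = U ∨ U = U
φ ∨ (φ ∨ φ) = U ∨ U = U
(φ ∨ (φ ∨ φ)) ↔ φ = U ↔ U = U
(φ ↔ ¬φ) ∧ ((φ ∨ (φ ∨ φ)) ↔ φ) = U ∧ U = U
They differ because Ł3 and Kleene's strong three-valued logic K3 treat U differently under implication.

True; U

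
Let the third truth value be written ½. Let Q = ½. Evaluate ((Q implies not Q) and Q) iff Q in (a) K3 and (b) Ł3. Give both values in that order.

In K3: not Q = not ½ = ½
Q implies not Q = ½ implies ½ = ½  [not ½ or ½]
(Q implies not Q) and Q = ½ and ½ = ½
((Q implies not Q) and Q) iff Q = ½ iff ½ = ½
In Ł3: not Q = not ½ = ½
Q implies not Q = ½ implies ½ = T  [min(1, 1−½+½)]
(Q implies not Q) and Q = T and ½ = ½
((Q implies not Q) and Q) iff Q = ½ iff ½ = T
They differ because K3 and Ł3 treat ½ differently under implication.

½; T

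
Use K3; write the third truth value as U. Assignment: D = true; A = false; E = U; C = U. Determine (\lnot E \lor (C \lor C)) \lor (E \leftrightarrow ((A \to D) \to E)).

\lnot E = \lnot U = U
C \lor C = U \lor U = U
\lnot E \lor (C \lor C) = U \lor U = U
A \to D = false \to true = true
(A \to D) \to E = true \to U = U  [\lnot true \lor U]
E \leftrightarrow ((A \to D) \to E) = U \leftrightarrow U = U
(\lnot E \lor (C \lor C)) \lor (E \leftrightarrow ((A \to D) \to E)) = U \lor U = U

U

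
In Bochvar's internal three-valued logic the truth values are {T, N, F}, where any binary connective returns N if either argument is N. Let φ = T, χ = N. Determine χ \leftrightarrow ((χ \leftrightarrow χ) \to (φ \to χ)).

N

χ \leftrightarrow χ = N \leftrightarrow N = N
φ \to χ = T \to N = N  [any arg is the third value ⇒ result is the third value]
(χ \leftrightarrow χ) \to (φ \to χ) = N \to N = N
χ \leftrightarrow ((χ \leftrightarrow χ) \to (φ \to χ)) = N \leftrightarrow N = N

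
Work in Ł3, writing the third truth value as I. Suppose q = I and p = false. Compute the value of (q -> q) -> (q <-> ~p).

I

q -> q = I -> I = true  [min(1, 1−½+½)]
~p = ~false = true
q <-> ~p = I <-> true = I
(q -> q) -> (q <-> ~p) = true -> I = I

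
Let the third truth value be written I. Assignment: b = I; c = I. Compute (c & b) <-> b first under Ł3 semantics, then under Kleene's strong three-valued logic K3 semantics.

⊤; I

In Ł3: c & b = I & I = I
(c & b) <-> b = I <-> I = ⊤
In Kleene's strong three-valued logic K3: c & b = I & I = I
(c & b) <-> b = I <-> I = I
They differ because Ł3 and Kleene's strong three-valued logic K3 treat I differently under implication.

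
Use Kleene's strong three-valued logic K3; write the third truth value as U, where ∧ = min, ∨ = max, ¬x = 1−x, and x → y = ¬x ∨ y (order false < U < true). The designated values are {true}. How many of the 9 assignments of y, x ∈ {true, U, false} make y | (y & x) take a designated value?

Designated under: (y=true, x=true); (y=true, x=U); (y=true, x=false).

3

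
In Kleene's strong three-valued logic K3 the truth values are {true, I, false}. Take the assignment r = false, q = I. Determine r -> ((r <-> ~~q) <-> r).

~q = ~I = I
~~q = ~I = I
r <-> ~~q = false <-> I = I
(r <-> ~~q) <-> r = I <-> false = I
r -> ((r <-> ~~q) <-> r) = false -> I = true  [~false | I]

true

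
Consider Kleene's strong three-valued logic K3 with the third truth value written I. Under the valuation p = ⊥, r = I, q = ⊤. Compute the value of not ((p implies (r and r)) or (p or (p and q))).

r and r = I and I = I
p implies (r and r) = ⊥ implies I = ⊤
p and q = ⊥ and ⊤ = ⊥
p or (p and q) = ⊥ or ⊥ = ⊥
(p implies (r and r)) or (p or (p and q)) = ⊤ or ⊥ = ⊤
not ((p implies (r and r)) or (p or (p and q))) = not ⊤ = ⊥

⊥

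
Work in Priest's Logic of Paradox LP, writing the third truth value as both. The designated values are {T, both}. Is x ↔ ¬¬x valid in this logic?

Every assignment of x over {T, both, F} gives a value in {T, both}.
In particular, with x=both: x ↔ ¬¬x = both.

Yes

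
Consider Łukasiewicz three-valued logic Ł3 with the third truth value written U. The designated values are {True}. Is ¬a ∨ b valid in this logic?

Countermodel: a=True, b=U gives U, which is not designated.

No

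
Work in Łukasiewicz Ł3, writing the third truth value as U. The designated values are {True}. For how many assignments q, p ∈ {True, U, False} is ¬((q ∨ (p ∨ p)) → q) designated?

Designated under: (q=False, p=True).

1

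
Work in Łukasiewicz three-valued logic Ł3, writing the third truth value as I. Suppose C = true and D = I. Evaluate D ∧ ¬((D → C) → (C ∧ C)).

false

D → C = I → true = true  [min(1, 1−½+1)]
C ∧ C = true ∧ true = true
(D → C) → (C ∧ C) = true → true = true
¬((D → C) → (C ∧ C)) = ¬true = false
D ∧ ¬((D → C) → (C ∧ C)) = I ∧ false = false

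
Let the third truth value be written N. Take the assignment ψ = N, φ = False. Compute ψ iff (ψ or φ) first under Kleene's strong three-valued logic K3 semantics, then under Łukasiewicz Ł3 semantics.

N; True

In Kleene's strong three-valued logic K3: ψ or φ = N or False = N
ψ iff (ψ or φ) = N iff N = N
In Łukasiewicz Ł3: ψ or φ = N or False = N
ψ iff (ψ or φ) = N iff N = True
They differ because Kleene's strong three-valued logic K3 and Łukasiewicz Ł3 treat N differently under implication.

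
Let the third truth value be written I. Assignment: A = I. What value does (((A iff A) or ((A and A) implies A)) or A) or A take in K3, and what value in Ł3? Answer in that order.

In K3: A iff A = I iff I = I
A and A = I and I = I
(A and A) implies A = I implies I = I
(A iff A) or ((A and A) implies A) = I or I = I
((A iff A) or ((A and A) implies A)) or A = I or I = I
(((A iff A) or ((A and A) implies A)) or A) or A = I or I = I
In Ł3: A iff A = I iff I = ⊤  [1 − |½−½|]
A and A = I and I = I
(A and A) implies A = I implies I = ⊤
(A iff A) or ((A and A) implies A) = ⊤ or ⊤ = ⊤
((A iff A) or ((A and A) implies A)) or A = ⊤ or I = ⊤
(((A iff A) or ((A and A) implies A)) or A) or A = ⊤ or I = ⊤
They differ because K3 and Ł3 treat I differently under implication.

I; ⊤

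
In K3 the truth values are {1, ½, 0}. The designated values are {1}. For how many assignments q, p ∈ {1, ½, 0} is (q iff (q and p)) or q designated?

Of the 9 assignments, 6 give a value in {1}.

6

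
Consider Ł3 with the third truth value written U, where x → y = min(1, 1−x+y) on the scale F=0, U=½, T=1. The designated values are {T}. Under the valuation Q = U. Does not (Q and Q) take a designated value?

Q and Q = U and U = U
not (Q and Q) = not U = U
U ∉ {T}.

No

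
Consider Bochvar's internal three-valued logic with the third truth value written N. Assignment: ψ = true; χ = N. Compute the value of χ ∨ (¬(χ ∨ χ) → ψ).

χ ∨ χ = N ∨ N = N
¬(χ ∨ χ) = ¬N = N
¬(χ ∨ χ) → ψ = N → true = N
χ ∨ (¬(χ ∨ χ) → ψ) = N ∨ N = N

N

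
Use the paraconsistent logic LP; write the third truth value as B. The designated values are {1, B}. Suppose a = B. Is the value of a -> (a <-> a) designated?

Yes

a <-> a = B <-> B = B
a -> (a <-> a) = B -> B = B  [~B | B]
B ∈ {1, B}.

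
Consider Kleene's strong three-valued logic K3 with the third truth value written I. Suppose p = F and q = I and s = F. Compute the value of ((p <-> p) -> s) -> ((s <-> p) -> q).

p <-> p = F <-> F = T
(p <-> p) -> s = T -> F = F
s <-> p = F <-> F = T
(s <-> p) -> q = T -> I = I  [~T | I]
((p <-> p) -> s) -> ((s <-> p) -> q) = F -> I = T

T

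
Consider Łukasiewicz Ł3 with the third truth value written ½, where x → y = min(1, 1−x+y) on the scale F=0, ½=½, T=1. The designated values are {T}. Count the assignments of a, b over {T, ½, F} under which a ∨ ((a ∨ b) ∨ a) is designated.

5

Of the 9 assignments, 5 give a value in {T}.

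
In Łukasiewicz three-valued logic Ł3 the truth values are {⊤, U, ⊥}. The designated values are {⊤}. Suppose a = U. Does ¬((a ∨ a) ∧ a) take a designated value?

No

a ∨ a = U ∨ U = U
(a ∨ a) ∧ a = U ∧ U = U
¬((a ∨ a) ∧ a) = ¬U = U
U ∉ {⊤}.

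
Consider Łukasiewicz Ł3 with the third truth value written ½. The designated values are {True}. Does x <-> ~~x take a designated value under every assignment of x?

Yes

Every assignment of x over {True, ½, False} gives a value in {True}.
In particular, with x=½: x <-> ~~x = True.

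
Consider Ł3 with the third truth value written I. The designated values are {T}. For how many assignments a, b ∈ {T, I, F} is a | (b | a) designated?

Of the 9 assignments, 5 give a value in {T}.

5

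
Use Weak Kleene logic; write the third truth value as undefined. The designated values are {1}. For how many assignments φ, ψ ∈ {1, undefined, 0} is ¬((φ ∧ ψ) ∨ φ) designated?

2

Designated under: (φ=0, ψ=1); (φ=0, ψ=0).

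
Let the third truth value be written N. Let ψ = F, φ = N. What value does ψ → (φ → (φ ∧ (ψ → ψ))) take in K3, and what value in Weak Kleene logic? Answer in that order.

T; N

In K3: ψ → ψ = F → F = T
φ ∧ (ψ → ψ) = N ∧ T = N
φ → (φ ∧ (ψ → ψ)) = N → N = N  [¬N ∨ N]
ψ → (φ → (φ ∧ (ψ → ψ))) = F → N = T
In Weak Kleene logic: ψ → ψ = F → F = T
φ ∧ (ψ → ψ) = N ∧ T = N
φ → (φ ∧ (ψ → ψ)) = N → N = N
ψ → (φ → (φ ∧ (ψ → ψ))) = F → N = N
They differ because K3 and Weak Kleene logic treat N differently under the binary connectives.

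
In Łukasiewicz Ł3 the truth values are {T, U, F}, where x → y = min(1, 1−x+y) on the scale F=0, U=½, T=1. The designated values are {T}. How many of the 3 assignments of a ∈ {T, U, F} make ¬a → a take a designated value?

2

a=T: T ✓
a=U: T ✓
a=F: F ·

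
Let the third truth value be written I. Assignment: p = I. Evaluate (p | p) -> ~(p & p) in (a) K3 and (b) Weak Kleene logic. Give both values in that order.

In K3: p | p = I | I = I
p & p = I & I = I
~(p & p) = ~I = I
(p | p) -> ~(p & p) = I -> I = I  [~I | I]
In Weak Kleene logic: p | p = I | I = I
p & p = I & I = I
~(p & p) = ~I = I
(p | p) -> ~(p & p) = I -> I = I  [any arg is the third value ⇒ result is the third value]

I; I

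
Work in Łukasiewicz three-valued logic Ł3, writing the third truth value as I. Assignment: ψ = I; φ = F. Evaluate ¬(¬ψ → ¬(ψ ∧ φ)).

¬ψ = ¬I = I
ψ ∧ φ = I ∧ F = F
¬(ψ ∧ φ) = ¬F = T
¬ψ → ¬(ψ ∧ φ) = I → T = T
¬(¬ψ → ¬(ψ ∧ φ)) = ¬T = F

F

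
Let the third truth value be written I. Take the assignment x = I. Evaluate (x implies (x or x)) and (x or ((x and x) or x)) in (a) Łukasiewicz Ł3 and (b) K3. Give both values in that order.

I; I

In Łukasiewicz Ł3: x or x = I or I = I
x implies (x or x) = I implies I = 1  [min(1, 1−½+½)]
x and x = I and I = I
(x and x) or x = I or I = I
x or ((x and x) or x) = I or I = I
(x implies (x or x)) and (x or ((x and x) or x)) = 1 and I = I
In K3: x or x = I or I = I
x implies (x or x) = I implies I = I
x and x = I and I = I
(x and x) or x = I or I = I
x or ((x and x) or x) = I or I = I
(x implies (x or x)) and (x or ((x and x) or x)) = I and I = I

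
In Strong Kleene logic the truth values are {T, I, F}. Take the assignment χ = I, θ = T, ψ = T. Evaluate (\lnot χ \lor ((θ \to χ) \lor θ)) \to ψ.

\lnot χ = \lnot I = I
θ \to χ = T \to I = I
(θ \to χ) \lor θ = I \lor T = T
\lnot χ \lor ((θ \to χ) \lor θ) = I \lor T = T
(\lnot χ \lor ((θ \to χ) \lor θ)) \to ψ = T \to T = T

T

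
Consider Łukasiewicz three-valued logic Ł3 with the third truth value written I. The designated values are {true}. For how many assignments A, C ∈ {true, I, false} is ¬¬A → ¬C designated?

Of the 9 assignments, 6 give a value in {true}.

6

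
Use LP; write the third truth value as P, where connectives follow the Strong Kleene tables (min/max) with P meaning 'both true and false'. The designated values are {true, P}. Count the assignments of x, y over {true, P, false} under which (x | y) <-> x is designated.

8

Of the 9 assignments, 8 give a value in {true, P}.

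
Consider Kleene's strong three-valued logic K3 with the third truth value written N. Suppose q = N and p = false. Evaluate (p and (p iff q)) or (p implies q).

true

p iff q = false iff N = N
p and (p iff q) = false and N = false
p implies q = false implies N = true  [not false or N]
(p and (p iff q)) or (p implies q) = false or true = true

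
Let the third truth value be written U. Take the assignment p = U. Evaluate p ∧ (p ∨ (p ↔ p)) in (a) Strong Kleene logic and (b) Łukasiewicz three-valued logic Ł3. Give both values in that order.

U; U

In Strong Kleene logic: p ↔ p = U ↔ U = U
p ∨ (p ↔ p) = U ∨ U = U
p ∧ (p ∨ (p ↔ p)) = U ∧ U = U
In Łukasiewicz three-valued logic Ł3: p ↔ p = U ↔ U = true
p ∨ (p ↔ p) = U ∨ true = true
p ∧ (p ∨ (p ↔ p)) = U ∧ true = U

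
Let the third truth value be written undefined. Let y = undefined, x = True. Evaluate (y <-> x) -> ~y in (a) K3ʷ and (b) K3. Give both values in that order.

In K3ʷ: y <-> x = undefined <-> True = undefined
~y = ~undefined = undefined
(y <-> x) -> ~y = undefined -> undefined = undefined  [any arg is the third value ⇒ result is the third value]
In K3: y <-> x = undefined <-> True = undefined
~y = ~undefined = undefined
(y <-> x) -> ~y = undefined -> undefined = undefined

undefined; undefined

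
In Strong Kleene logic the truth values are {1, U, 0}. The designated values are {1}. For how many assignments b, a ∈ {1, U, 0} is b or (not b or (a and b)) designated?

6

Of the 9 assignments, 6 give a value in {1}.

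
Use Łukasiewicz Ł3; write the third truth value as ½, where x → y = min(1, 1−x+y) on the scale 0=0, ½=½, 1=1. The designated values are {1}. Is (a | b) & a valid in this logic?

Countermodel: a=½, b=1 gives ½, which is not designated.

No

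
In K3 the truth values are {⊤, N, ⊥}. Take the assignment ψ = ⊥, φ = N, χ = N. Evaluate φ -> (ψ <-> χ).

ψ <-> χ = ⊥ <-> N = N
φ -> (ψ <-> χ) = N -> N = N  [~N | N]

N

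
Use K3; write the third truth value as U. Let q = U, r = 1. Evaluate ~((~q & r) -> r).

0

~q = ~U = U
~q & r = U & 1 = U
(~q & r) -> r = U -> 1 = 1
~((~q & r) -> r) = ~1 = 0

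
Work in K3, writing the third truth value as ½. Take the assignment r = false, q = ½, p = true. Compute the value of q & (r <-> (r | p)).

false

r | p = false | true = true
r <-> (r | p) = false <-> true = false
q & (r <-> (r | p)) = ½ & false = false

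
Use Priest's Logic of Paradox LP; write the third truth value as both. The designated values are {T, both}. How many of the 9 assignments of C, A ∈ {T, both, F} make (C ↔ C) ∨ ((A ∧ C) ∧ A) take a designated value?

Of the 9 assignments, 9 give a value in {T, both}.

9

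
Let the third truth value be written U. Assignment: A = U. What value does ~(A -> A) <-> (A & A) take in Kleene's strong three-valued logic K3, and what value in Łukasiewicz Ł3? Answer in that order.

In Kleene's strong three-valued logic K3: A -> A = U -> U = U  [~U | U]
~(A -> A) = ~U = U
A & A = U & U = U
~(A -> A) <-> (A & A) = U <-> U = U
In Łukasiewicz Ł3: A -> A = U -> U = True  [min(1, 1−½+½)]
~(A -> A) = ~True = False
A & A = U & U = U
~(A -> A) <-> (A & A) = False <-> U = U

U; U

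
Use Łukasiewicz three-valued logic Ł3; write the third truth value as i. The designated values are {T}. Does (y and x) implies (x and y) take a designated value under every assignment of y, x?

Every assignment of y, x over {T, i, F} gives a value in {T}.
In particular, with y=i, x=i: (y and x) implies (x and y) = T.

Yes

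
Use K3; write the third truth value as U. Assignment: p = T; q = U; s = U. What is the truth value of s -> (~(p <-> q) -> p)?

p <-> q = T <-> U = U
~(p <-> q) = ~U = U
~(p <-> q) -> p = U -> T = T  [~U | T]
s -> (~(p <-> q) -> p) = U -> T = T

T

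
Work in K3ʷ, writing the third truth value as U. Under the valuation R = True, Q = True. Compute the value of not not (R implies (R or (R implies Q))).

True

R implies Q = True implies True = True
R or (R implies Q) = True or True = True
R implies (R or (R implies Q)) = True implies True = True
not (R implies (R or (R implies Q))) = not True = False
not not (R implies (R or (R implies Q))) = not False = True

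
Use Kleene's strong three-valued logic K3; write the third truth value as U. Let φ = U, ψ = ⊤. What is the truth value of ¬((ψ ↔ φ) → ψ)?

ψ ↔ φ = ⊤ ↔ U = U
(ψ ↔ φ) → ψ = U → ⊤ = ⊤  [¬U ∨ ⊤]
¬((ψ ↔ φ) → ψ) = ¬⊤ = ⊥

⊥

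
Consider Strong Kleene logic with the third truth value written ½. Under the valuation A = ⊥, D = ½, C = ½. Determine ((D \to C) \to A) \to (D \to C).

½

D \to C = ½ \to ½ = ½
(D \to C) \to A = ½ \to ⊥ = ½
D \to C = ½ \to ½ = ½
((D \to C) \to A) \to (D \to C) = ½ \to ½ = ½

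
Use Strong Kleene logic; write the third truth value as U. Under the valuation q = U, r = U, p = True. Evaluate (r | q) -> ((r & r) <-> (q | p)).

U

r | q = U | U = U
r & r = U & U = U
q | p = U | True = True
(r & r) <-> (q | p) = U <-> True = U
(r | q) -> ((r & r) <-> (q | p)) = U -> U = U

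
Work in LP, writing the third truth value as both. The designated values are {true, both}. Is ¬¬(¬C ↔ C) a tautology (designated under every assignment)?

Countermodel: C=true gives false, which is not designated.

No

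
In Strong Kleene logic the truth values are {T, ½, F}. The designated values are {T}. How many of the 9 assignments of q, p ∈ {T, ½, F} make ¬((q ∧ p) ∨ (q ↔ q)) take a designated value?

Of the 9 assignments, 0 give a value in {T}.

0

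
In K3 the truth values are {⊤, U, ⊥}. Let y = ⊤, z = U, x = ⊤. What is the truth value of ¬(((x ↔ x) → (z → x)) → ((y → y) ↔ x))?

⊥

x ↔ x = ⊤ ↔ ⊤ = ⊤
z → x = U → ⊤ = ⊤  [¬U ∨ ⊤]
(x ↔ x) → (z → x) = ⊤ → ⊤ = ⊤
y → y = ⊤ → ⊤ = ⊤
(y → y) ↔ x = ⊤ ↔ ⊤ = ⊤
((x ↔ x) → (z → x)) → ((y → y) ↔ x) = ⊤ → ⊤ = ⊤
¬(((x ↔ x) → (z → x)) → ((y → y) ↔ x)) = ¬⊤ = ⊥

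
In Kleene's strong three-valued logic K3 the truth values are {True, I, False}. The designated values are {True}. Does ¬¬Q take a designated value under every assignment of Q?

No

Countermodel: Q=I gives I, which is not designated.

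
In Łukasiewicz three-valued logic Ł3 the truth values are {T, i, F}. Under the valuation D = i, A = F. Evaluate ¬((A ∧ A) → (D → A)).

A ∧ A = F ∧ F = F
D → A = i → F = i
(A ∧ A) → (D → A) = F → i = T
¬((A ∧ A) → (D → A)) = ¬T = F

F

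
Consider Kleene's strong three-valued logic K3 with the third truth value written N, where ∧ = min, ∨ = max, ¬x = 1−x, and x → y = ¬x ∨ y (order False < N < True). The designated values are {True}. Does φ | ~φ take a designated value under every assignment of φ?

No

Countermodel: φ=N gives N, which is not designated.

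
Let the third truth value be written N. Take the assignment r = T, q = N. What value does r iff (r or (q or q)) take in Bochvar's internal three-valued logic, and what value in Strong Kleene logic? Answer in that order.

N; T

In Bochvar's internal three-valued logic: q or q = N or N = N
r or (q or q) = T or N = N
r iff (r or (q or q)) = T iff N = N
In Strong Kleene logic: q or q = N or N = N
r or (q or q) = T or N = T
r iff (r or (q or q)) = T iff T = T
They differ because Bochvar's internal three-valued logic and Strong Kleene logic treat N differently under the binary connectives.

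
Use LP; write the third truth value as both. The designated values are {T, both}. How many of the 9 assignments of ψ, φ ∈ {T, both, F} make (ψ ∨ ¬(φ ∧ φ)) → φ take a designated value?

Of the 9 assignments, 6 give a value in {T, both}.

6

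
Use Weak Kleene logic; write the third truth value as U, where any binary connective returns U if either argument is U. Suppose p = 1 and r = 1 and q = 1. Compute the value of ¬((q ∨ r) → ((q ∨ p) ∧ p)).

0

q ∨ r = 1 ∨ 1 = 1
q ∨ p = 1 ∨ 1 = 1
(q ∨ p) ∧ p = 1 ∧ 1 = 1
(q ∨ r) → ((q ∨ p) ∧ p) = 1 → 1 = 1
¬((q ∨ r) → ((q ∨ p) ∧ p)) = ¬1 = 0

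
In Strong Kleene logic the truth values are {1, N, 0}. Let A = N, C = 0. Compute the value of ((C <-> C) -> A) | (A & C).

N

C <-> C = 0 <-> 0 = 1
(C <-> C) -> A = 1 -> N = N  [~1 | N]
A & C = N & 0 = 0
((C <-> C) -> A) | (A & C) = N | 0 = N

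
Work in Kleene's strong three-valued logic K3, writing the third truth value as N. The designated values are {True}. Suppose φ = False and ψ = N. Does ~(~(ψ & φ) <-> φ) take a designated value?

Yes

ψ & φ = N & False = False
~(ψ & φ) = ~False = True
~(ψ & φ) <-> φ = True <-> False = False
~(~(ψ & φ) <-> φ) = ~False = True
True ∈ {True}.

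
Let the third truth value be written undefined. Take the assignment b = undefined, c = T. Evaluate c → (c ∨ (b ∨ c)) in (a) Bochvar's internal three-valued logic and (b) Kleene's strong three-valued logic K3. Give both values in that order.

In Bochvar's internal three-valued logic: b ∨ c = undefined ∨ T = undefined
c ∨ (b ∨ c) = T ∨ undefined = undefined
c → (c ∨ (b ∨ c)) = T → undefined = undefined  [any arg is the third value ⇒ result is the third value]
In Kleene's strong three-valued logic K3: b ∨ c = undefined ∨ T = T
c ∨ (b ∨ c) = T ∨ T = T
c → (c ∨ (b ∨ c)) = T → T = T
They differ because Bochvar's internal three-valued logic and Kleene's strong three-valued logic K3 treat undefined differently under the binary connectives.

undefined; T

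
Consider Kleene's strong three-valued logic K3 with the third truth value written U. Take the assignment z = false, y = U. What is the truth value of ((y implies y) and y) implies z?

U

y implies y = U implies U = U
(y implies y) and y = U and U = U
((y implies y) and y) implies z = U implies false = U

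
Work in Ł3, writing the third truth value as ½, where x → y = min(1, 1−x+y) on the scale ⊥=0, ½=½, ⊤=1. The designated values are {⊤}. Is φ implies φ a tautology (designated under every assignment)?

Every assignment of φ over {⊤, ½, ⊥} gives a value in {⊤}.
In particular, with φ=½: φ implies φ = ⊤.

Yes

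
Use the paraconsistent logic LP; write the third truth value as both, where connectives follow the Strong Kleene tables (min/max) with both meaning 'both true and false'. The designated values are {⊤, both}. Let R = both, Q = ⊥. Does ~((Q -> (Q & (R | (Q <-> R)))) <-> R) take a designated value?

Yes

Q <-> R = ⊥ <-> both = both
R | (Q <-> R) = both | both = both
Q & (R | (Q <-> R)) = ⊥ & both = ⊥
Q -> (Q & (R | (Q <-> R))) = ⊥ -> ⊥ = ⊤
(Q -> (Q & (R | (Q <-> R)))) <-> R = ⊤ <-> both = both
~((Q -> (Q & (R | (Q <-> R)))) <-> R) = ~both = both
both ∈ {⊤, both}.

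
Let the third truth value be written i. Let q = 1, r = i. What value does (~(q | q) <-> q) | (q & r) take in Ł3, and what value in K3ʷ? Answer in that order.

i; i

In Ł3: q | q = 1 | 1 = 1
~(q | q) = ~1 = 0
~(q | q) <-> q = 0 <-> 1 = 0
q & r = 1 & i = i
(~(q | q) <-> q) | (q & r) = 0 | i = i
In K3ʷ: q | q = 1 | 1 = 1
~(q | q) = ~1 = 0
~(q | q) <-> q = 0 <-> 1 = 0
q & r = 1 & i = i
(~(q | q) <-> q) | (q & r) = 0 | i = i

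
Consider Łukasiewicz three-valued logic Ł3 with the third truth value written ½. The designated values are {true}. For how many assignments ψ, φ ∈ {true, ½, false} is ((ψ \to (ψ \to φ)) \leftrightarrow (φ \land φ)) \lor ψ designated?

5

Of the 9 assignments, 5 give a value in {true}.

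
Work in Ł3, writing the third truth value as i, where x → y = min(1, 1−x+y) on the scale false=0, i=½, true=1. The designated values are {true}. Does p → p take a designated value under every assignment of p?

Yes

Every assignment of p over {true, i, false} gives a value in {true}.
In particular, with p=i: p → p = true.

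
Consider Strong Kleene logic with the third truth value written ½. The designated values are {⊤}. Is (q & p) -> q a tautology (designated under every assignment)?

Countermodel: q=½, p=⊤ gives ½, which is not designated.

No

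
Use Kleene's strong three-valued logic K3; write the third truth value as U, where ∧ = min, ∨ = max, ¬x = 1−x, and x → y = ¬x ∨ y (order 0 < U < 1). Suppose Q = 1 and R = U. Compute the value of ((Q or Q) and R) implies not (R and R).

U

Q or Q = 1 or 1 = 1
(Q or Q) and R = 1 and U = U
R and R = U and U = U
not (R and R) = not U = U
((Q or Q) and R) implies not (R and R) = U implies U = U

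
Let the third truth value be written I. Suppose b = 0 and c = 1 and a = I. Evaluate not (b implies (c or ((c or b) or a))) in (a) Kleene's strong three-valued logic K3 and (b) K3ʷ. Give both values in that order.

In Kleene's strong three-valued logic K3: c or b = 1 or 0 = 1
(c or b) or a = 1 or I = 1
c or ((c or b) or a) = 1 or 1 = 1
b implies (c or ((c or b) or a)) = 0 implies 1 = 1
not (b implies (c or ((c or b) or a))) = not 1 = 0
In K3ʷ: c or b = 1 or 0 = 1
(c or b) or a = 1 or I = I
c or ((c or b) or a) = 1 or I = I
b implies (c or ((c or b) or a)) = 0 implies I = I  [any arg is the third value ⇒ result is the third value]
not (b implies (c or ((c or b) or a))) = not I = I
They differ because Kleene's strong three-valued logic K3 and K3ʷ treat I differently under the binary connectives.

0; I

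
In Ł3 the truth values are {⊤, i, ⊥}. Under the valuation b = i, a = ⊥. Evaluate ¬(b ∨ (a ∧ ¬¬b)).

¬b = ¬i = i
¬¬b = ¬i = i
a ∧ ¬¬b = ⊥ ∧ i = ⊥
b ∨ (a ∧ ¬¬b) = i ∨ ⊥ = i
¬(b ∨ (a ∧ ¬¬b)) = ¬i = i

i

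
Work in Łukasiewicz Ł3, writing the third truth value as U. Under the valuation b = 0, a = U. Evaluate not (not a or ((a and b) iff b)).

0

not a = not U = U
a and b = U and 0 = 0
(a and b) iff b = 0 iff 0 = 1
not a or ((a and b) iff b) = U or 1 = 1
not (not a or ((a and b) iff b)) = not 1 = 0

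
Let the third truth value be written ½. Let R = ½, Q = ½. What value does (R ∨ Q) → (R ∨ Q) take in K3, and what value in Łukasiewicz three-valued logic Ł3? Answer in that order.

½; True

In K3: R ∨ Q = ½ ∨ ½ = ½
R ∨ Q = ½ ∨ ½ = ½
(R ∨ Q) → (R ∨ Q) = ½ → ½ = ½  [¬½ ∨ ½]
In Łukasiewicz three-valued logic Ł3: R ∨ Q = ½ ∨ ½ = ½
R ∨ Q = ½ ∨ ½ = ½
(R ∨ Q) → (R ∨ Q) = ½ → ½ = True  [min(1, 1−½+½)]
They differ because K3 and Łukasiewicz three-valued logic Ł3 treat ½ differently under implication.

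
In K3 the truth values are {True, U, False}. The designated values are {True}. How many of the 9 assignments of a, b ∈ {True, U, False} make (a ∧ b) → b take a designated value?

Of the 9 assignments, 7 give a value in {True}.

7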